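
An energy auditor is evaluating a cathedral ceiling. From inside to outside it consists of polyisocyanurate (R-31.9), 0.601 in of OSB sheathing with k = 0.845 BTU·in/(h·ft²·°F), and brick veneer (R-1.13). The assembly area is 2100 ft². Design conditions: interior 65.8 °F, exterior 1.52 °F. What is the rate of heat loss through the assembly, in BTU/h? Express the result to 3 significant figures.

0.601/0.845 = 0.7112
R_total = 31.9 + 0.7112 + 1.13 = 33.74 ft²·°F·h/BTU
Q = A·ΔT/R = 2100 × (65.8 − 1.52) / 33.74 = 4001 BTU/h

4000 BTU/h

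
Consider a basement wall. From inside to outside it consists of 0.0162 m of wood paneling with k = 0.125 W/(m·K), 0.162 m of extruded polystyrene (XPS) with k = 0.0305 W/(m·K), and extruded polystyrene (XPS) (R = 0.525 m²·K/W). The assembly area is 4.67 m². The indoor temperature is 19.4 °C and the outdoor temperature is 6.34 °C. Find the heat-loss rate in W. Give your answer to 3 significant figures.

0.0162/0.125 = 0.1296
0.162/0.0305 = 5.311
R_total = 0.1296 + 5.311 + 0.525 = 5.966 m²·K/W
Q = A·ΔT/R = 4.67 × (19.4 − 6.34) / 5.966 = 10.22 W

10.2 W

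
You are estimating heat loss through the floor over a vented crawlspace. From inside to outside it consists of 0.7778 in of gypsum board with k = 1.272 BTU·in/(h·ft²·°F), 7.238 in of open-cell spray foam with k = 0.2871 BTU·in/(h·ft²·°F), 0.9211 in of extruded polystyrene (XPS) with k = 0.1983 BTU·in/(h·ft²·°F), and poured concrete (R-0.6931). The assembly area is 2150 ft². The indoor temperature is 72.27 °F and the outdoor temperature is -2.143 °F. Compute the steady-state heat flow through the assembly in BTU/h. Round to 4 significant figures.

0.7778/1.272 = 0.61148
7.238/0.2871 = 25.211
0.9211/0.1983 = 4.645
R_total = 0.61148 + 25.211 + 4.645 + 0.6931 = 31.16 ft²·°F·h/BTU
Q = A·ΔT/R = 2150 × (72.27 − (-2.143)) / 31.16 = 5134.4 BTU/h

5134 BTU/h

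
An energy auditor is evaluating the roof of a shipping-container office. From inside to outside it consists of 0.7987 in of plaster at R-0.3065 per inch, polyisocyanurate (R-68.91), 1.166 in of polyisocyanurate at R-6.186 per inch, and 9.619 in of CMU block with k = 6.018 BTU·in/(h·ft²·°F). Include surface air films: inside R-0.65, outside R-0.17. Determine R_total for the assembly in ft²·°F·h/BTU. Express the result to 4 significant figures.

78.79 ft²·°F·h/BTU

0.7987 × 0.3065 = 0.2448
1.166 × 6.186 = 7.2129
9.619/6.018 = 1.5984
R_total = 0.65 + 0.2448 + 68.91 + 7.2129 + 1.5984 + 0.17 = 78.786 ft²·°F·h/BTU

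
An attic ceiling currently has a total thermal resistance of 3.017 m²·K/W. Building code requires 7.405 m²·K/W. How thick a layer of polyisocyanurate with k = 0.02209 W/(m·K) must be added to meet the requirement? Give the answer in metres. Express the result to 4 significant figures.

0.09693 m

ΔR = 7.405 − 3.017 = 4.388 m²·K/W
L = ΔR × k = 4.388 × 0.02209 = 0.096931 m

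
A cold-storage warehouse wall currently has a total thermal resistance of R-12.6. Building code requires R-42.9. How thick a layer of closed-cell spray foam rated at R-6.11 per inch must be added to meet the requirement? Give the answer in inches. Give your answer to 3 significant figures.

ΔR = 42.9 − 12.6 = 30.3 ft²·°F·h/BTU
L = ΔR / (R/in) = 30.3/6.11 = 4.959 in

4.96 in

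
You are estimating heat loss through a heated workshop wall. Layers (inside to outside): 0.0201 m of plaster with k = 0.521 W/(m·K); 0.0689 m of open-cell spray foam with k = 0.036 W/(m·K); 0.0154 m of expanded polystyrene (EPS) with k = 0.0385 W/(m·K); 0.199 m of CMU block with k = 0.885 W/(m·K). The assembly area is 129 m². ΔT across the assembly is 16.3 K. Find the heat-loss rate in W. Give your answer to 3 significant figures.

0.0201/0.521 = 0.03858
0.0689/0.036 = 1.914
0.0154/0.0385 = 0.4
0.199/0.885 = 0.2249
R_total = 0.03858 + 1.914 + 0.4 + 0.2249 = 2.577 m²·K/W
Q = A·ΔT/R = 129 × 16.3 / 2.577 = 815.8 W

816 W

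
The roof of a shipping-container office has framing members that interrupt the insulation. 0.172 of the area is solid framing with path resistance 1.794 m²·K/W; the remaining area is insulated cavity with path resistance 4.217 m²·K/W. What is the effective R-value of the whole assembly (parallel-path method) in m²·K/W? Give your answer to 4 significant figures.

3.422 m²·K/W

U_eff = 0.828/4.217 + 0.172/1.794 = 0.19635 + 0.095875 = 0.29222
R_eff = 1/U_eff = 3.422 m²·K/W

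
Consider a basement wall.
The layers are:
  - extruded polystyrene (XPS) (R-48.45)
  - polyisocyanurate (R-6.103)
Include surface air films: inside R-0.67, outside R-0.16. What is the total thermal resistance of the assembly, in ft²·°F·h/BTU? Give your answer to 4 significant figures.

55.38 ft²·°F·h/BTU

R_total = 0.67 + 48.45 + 6.103 + 0.16 = 55.383 ft²·°F·h/BTU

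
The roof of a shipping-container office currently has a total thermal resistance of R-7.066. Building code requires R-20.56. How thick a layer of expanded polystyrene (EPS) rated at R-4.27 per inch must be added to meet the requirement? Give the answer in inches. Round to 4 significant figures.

3.160 in

ΔR = 20.56 − 7.066 = 13.494 ft²·°F·h/BTU
L = ΔR / (R/in) = 13.494/4.27 = 3.1602 in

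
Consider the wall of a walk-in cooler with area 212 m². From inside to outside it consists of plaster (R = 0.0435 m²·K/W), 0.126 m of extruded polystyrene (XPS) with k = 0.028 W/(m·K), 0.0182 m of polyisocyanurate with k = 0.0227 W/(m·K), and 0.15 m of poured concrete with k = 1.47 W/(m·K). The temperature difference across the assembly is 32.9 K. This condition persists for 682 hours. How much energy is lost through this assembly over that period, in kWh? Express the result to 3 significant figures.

873 kWh

0.126/0.028 = 4.5
0.0182/0.0227 = 0.8018
0.15/1.47 = 0.102
R_total = 0.0435 + 4.5 + 0.8018 + 0.102 = 5.447 m²·K/W
Q = 212 × 32.9 / 5.447 = 1280 W
E = 1280 W × 682 h / 1000 = 873.2 kWh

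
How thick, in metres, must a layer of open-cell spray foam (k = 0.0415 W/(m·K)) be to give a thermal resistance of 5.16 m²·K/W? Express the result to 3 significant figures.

L = R·k = 5.16 × 0.0415 = 0.2141 m

0.214 m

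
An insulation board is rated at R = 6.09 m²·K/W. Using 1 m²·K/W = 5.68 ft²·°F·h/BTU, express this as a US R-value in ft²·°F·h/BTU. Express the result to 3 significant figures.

34.6 ft²·°F·h/BTU

R_US = 6.09 × 5.68 = 34.59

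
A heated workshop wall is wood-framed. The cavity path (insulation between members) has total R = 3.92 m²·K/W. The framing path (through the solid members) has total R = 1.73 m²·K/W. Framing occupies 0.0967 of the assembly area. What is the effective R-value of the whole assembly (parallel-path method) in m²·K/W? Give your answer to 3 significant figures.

U_eff = 0.9033/3.92 + 0.0967/1.73 = 0.2304 + 0.0559 = 0.2863
R_eff = 1/U_eff = 3.492 m²·K/W

3.49 m²·K/W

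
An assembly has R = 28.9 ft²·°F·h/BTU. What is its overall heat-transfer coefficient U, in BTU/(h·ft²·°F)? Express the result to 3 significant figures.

0.0346 BTU/(h·ft²·°F)

U = 1/R = 1/28.9 = 0.0346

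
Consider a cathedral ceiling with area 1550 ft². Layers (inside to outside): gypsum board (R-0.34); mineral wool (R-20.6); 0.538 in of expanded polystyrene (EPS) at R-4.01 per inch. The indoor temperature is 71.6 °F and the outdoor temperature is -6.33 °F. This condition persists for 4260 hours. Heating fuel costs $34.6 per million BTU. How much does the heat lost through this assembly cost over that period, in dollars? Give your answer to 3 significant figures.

0.538 × 4.01 = 2.157
R_total = 0.34 + 20.6 + 2.157 = 23.1 ft²·°F·h/BTU
Q = 1550 × (71.6 − (-6.33)) / 23.1 = 5230 BTU/h
E = 5230 × 4260 = 22280000 BTU
Cost = 22280000/10⁶ × 34.6 = $770.8

771 dollars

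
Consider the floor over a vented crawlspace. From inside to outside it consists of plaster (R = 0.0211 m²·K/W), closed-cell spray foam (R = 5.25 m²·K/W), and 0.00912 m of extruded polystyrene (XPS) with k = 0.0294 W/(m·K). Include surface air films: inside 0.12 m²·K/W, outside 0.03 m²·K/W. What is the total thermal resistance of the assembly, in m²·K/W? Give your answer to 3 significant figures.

0.00912/0.0294 = 0.3102
R_total = 0.12 + 0.0211 + 5.25 + 0.3102 + 0.03 = 5.731 m²·K/W

5.73 m²·K/W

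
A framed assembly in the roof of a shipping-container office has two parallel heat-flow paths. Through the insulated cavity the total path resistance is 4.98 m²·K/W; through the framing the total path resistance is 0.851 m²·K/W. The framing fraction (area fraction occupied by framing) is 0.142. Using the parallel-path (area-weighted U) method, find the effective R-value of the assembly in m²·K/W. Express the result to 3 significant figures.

2.95 m²·K/W

U_eff = 0.858/4.98 + 0.142/0.851 = 0.1723 + 0.1669 = 0.3392
R_eff = 1/U_eff = 2.949 m²·K/W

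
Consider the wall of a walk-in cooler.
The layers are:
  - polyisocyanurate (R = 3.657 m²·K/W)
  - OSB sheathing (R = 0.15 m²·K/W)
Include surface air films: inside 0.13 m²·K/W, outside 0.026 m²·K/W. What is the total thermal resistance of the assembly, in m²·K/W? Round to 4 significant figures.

R_total = 0.13 + 3.657 + 0.15 + 0.026 = 3.963 m²·K/W

3.963 m²·K/W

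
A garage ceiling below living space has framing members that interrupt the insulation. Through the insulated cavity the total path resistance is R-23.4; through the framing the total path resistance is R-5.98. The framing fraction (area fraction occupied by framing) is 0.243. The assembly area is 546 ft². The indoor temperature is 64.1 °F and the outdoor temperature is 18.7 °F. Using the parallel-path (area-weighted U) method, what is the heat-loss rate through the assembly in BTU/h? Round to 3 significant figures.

U_eff = 0.757/23.4 + 0.243/5.98 = 0.03235 + 0.04064 = 0.07299
R_eff = 1/U_eff = 13.7 ft²·°F·h/BTU
Q = 546 × (64.1 − 18.7) / 13.7 = 1809 BTU/h

1810 BTU/h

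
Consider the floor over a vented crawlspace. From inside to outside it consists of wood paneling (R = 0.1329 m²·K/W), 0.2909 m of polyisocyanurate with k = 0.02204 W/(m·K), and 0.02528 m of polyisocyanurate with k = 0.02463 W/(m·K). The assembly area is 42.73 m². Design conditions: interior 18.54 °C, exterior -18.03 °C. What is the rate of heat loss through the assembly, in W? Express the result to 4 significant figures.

0.2909/0.02204 = 13.199
0.02528/0.02463 = 1.0264
R_total = 0.1329 + 13.199 + 1.0264 = 14.358 m²·K/W
Q = A·ΔT/R = 42.73 × (18.54 − (-18.03)) / 14.358 = 108.83 W

108.8 W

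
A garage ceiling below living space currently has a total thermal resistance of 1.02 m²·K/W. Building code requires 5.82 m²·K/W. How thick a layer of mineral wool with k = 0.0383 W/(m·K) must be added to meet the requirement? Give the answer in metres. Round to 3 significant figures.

ΔR = 5.82 − 1.02 = 4.8 m²·K/W
L = ΔR × k = 4.8 × 0.0383 = 0.1838 m

0.184 m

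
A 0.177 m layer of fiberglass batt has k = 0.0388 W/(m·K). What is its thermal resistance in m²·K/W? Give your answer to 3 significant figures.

4.56 m²·K/W

R = L/k = 0.177/0.0388 = 4.562 m²·K/W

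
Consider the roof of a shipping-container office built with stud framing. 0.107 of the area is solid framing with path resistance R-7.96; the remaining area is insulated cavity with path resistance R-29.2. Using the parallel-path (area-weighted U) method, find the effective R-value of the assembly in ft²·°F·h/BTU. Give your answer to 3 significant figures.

U_eff = 0.893/29.2 + 0.107/7.96 = 0.03058 + 0.01344 = 0.04402
R_eff = 1/U_eff = 22.71 ft²·°F·h/BTU

22.7 ft²·°F·h/BTU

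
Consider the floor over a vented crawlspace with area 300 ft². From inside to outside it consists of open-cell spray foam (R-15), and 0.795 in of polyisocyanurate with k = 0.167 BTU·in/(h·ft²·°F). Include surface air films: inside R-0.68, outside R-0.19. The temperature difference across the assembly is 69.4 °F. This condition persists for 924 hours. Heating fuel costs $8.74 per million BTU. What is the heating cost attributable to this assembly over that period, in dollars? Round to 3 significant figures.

8.15 dollars

0.795/0.167 = 4.76
R_total = 0.68 + 15 + 4.76 + 0.19 = 20.63 ft²·°F·h/BTU
Q = 300 × 69.4 / 20.63 = 1009 BTU/h
E = 1009 × 924 = 932500 BTU
Cost = 932500/10⁶ × 8.74 = $8.15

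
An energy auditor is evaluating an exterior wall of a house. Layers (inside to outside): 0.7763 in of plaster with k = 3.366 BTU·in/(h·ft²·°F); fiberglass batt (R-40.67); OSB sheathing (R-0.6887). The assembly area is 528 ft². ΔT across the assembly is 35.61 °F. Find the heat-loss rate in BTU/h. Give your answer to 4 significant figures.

452.1 BTU/h

0.7763/3.366 = 0.23063
R_total = 0.23063 + 40.67 + 0.6887 = 41.589 ft²·°F·h/BTU
Q = A·ΔT/R = 528 × 35.61 / 41.589 = 452.09 BTU/h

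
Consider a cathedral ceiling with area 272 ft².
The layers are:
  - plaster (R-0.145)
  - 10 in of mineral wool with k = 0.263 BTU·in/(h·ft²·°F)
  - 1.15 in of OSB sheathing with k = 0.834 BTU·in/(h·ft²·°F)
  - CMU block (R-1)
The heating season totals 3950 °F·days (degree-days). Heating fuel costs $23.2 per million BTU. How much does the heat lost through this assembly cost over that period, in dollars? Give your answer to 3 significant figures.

10/0.263 = 38.02
1.15/0.834 = 1.379
R_total = 0.145 + 38.02 + 1.379 + 1 = 40.55 ft²·°F·h/BTU
E = A × HDD × 24 / R = 272 × 3950 × 24 / 40.55 = 635900 BTU
Cost = 635900/10⁶ × 23.2 = $14.75

14.8 dollars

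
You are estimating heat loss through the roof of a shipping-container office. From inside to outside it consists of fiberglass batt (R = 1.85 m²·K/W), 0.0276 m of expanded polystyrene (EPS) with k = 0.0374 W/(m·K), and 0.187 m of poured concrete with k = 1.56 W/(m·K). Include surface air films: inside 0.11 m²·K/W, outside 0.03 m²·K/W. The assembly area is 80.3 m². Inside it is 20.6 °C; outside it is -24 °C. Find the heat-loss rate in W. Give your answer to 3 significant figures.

1260 W

0.0276/0.0374 = 0.738
0.187/1.56 = 0.1199
R_total = 0.11 + 1.85 + 0.738 + 0.1199 + 0.03 = 2.848 m²·K/W
Q = A·ΔT/R = 80.3 × (20.6 − (-24)) / 2.848 = 1258 W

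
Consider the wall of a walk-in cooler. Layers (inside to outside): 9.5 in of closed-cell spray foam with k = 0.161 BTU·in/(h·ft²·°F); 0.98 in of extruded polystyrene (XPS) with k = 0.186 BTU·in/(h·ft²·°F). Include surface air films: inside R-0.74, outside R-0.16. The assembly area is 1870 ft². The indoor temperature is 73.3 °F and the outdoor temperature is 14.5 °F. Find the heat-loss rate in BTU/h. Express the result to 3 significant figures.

9.5/0.161 = 59.01
0.98/0.186 = 5.269
R_total = 0.74 + 59.01 + 5.269 + 0.16 = 65.18 ft²·°F·h/BTU
Q = A·ΔT/R = 1870 × (73.3 − 14.5) / 65.18 = 1687 BTU/h

1690 BTU/h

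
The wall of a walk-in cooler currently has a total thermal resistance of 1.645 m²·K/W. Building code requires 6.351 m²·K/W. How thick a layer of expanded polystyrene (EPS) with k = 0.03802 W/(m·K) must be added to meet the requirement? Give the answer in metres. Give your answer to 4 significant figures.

ΔR = 6.351 − 1.645 = 4.706 m²·K/W
L = ΔR × k = 4.706 × 0.03802 = 0.17892 m

0.1789 m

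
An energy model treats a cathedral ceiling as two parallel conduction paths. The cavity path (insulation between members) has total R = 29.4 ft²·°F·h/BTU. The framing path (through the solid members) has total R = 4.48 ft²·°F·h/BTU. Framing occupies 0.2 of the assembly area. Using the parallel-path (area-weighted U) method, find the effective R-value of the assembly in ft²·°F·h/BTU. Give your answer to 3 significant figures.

13.9 ft²·°F·h/BTU

U_eff = 0.8/29.4 + 0.2/4.48 = 0.02721 + 0.04464 = 0.07185
R_eff = 1/U_eff = 13.92 ft²·°F·h/BTU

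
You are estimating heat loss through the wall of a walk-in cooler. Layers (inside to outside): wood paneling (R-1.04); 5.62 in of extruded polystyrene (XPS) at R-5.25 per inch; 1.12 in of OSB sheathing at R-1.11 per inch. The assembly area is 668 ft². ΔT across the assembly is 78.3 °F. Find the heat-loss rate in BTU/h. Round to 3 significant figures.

5.62 × 5.25 = 29.5
1.12 × 1.11 = 1.243
R_total = 1.04 + 29.5 + 1.243 = 31.79 ft²·°F·h/BTU
Q = A·ΔT/R = 668 × 78.3 / 31.79 = 1645 BTU/h

1650 BTU/h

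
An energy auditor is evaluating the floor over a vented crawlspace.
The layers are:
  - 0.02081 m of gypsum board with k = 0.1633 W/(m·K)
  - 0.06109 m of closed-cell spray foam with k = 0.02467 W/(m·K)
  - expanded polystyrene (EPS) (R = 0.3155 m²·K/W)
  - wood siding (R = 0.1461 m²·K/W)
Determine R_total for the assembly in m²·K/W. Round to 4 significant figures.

0.02081/0.1633 = 0.12743
0.06109/0.02467 = 2.4763
R_total = 0.12743 + 2.4763 + 0.3155 + 0.1461 = 3.0653 m²·K/W

3.065 m²·K/W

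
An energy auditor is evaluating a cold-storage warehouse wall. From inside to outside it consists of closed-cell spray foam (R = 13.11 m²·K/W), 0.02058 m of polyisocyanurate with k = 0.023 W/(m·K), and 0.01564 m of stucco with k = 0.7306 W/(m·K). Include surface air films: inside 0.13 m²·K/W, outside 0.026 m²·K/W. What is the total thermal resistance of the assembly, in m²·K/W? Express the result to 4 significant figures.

0.02058/0.023 = 0.89478
0.01564/0.7306 = 0.021407
R_total = 0.13 + 13.11 + 0.89478 + 0.021407 + 0.026 = 14.182 m²·K/W

14.18 m²·K/W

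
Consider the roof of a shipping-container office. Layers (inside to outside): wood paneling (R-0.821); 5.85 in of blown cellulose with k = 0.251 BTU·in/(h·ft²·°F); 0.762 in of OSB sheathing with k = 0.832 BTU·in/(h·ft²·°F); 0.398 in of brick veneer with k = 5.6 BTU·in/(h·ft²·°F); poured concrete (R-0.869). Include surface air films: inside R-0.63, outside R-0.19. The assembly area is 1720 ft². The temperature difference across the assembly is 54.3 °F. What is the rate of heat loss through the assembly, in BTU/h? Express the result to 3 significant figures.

5.85/0.251 = 23.31
0.762/0.832 = 0.9159
0.398/5.6 = 0.07107
R_total = 0.63 + 0.821 + 23.31 + 0.9159 + 0.07107 + 0.869 + 0.19 = 26.8 ft²·°F·h/BTU
Q = A·ΔT/R = 1720 × 54.3 / 26.8 = 3484 BTU/h

3480 BTU/h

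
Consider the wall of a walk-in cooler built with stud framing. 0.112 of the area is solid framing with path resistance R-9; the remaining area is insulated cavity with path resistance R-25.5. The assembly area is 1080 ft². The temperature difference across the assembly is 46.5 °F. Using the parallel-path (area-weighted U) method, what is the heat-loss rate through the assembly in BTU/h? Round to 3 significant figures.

2370 BTU/h

U_eff = 0.888/25.5 + 0.112/9 = 0.03482 + 0.01244 = 0.04727
R_eff = 1/U_eff = 21.16 ft²·°F·h/BTU
Q = 1080 × 46.5 / 21.16 = 2374 BTU/h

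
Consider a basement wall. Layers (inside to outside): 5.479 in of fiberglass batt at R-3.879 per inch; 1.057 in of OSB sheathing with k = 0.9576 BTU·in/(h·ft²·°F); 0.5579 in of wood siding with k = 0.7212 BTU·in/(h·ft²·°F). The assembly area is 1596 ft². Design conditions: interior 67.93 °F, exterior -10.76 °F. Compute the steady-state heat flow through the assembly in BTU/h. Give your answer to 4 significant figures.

5.479 × 3.879 = 21.253
1.057/0.9576 = 1.1038
0.5579/0.7212 = 0.77357
R_total = 21.253 + 1.1038 + 0.77357 = 23.13 ft²·°F·h/BTU
Q = A·ΔT/R = 1596 × (67.93 − (-10.76)) / 23.13 = 5429.6 BTU/h

5430 BTU/h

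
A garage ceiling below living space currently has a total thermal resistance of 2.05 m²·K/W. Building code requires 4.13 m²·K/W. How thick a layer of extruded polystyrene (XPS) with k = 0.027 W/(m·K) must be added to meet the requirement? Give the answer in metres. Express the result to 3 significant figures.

0.0562 m

ΔR = 4.13 − 2.05 = 2.08 m²·K/W
L = ΔR × k = 2.08 × 0.027 = 0.05616 m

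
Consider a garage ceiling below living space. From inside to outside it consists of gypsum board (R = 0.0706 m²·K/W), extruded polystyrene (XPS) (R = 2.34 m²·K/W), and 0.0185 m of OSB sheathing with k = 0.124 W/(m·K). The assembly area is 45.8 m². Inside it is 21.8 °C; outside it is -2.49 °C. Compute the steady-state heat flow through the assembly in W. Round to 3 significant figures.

0.0185/0.124 = 0.1492
R_total = 0.0706 + 2.34 + 0.1492 = 2.56 m²·K/W
Q = A·ΔT/R = 45.8 × (21.8 − (-2.49)) / 2.56 = 434.6 W

435 W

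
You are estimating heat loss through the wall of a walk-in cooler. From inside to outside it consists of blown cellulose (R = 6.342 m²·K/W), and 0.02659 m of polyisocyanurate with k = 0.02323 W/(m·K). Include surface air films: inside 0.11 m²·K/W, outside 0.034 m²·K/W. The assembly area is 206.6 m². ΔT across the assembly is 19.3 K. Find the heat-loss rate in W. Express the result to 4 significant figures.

0.02659/0.02323 = 1.1446
R_total = 0.11 + 6.342 + 1.1446 + 0.034 = 7.6306 m²·K/W
Q = A·ΔT/R = 206.6 × 19.3 / 7.6306 = 522.55 W

522.5 W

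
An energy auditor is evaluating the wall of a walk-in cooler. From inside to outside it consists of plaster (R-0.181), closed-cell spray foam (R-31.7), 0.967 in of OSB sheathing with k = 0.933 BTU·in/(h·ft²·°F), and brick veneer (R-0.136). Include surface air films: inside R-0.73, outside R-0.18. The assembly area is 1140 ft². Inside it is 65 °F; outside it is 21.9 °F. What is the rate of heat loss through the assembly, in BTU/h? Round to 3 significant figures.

1450 BTU/h

0.967/0.933 = 1.036
R_total = 0.73 + 0.181 + 31.7 + 1.036 + 0.136 + 0.18 = 33.96 ft²·°F·h/BTU
Q = A·ΔT/R = 1140 × (65 − 21.9) / 33.96 = 1447 BTU/h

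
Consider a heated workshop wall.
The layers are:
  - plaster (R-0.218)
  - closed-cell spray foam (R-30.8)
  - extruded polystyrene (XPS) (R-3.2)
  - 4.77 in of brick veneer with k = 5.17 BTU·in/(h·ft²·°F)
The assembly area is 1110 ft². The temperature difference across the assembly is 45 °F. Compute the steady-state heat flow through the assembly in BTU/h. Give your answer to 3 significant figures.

4.77/5.17 = 0.9226
R_total = 0.218 + 30.8 + 3.2 + 0.9226 = 35.14 ft²·°F·h/BTU
Q = A·ΔT/R = 1110 × 45 / 35.14 = 1421 BTU/h

1420 BTU/h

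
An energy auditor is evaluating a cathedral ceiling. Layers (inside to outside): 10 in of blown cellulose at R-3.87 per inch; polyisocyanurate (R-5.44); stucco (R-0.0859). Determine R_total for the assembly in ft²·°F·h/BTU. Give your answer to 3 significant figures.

44.2 ft²·°F·h/BTU

10 × 3.87 = 38.7
R_total = 38.7 + 5.44 + 0.0859 = 44.23 ft²·°F·h/BTU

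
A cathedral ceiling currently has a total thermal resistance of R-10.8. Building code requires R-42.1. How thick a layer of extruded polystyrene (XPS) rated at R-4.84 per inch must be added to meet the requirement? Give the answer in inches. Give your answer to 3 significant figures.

6.47 in

ΔR = 42.1 − 10.8 = 31.3 ft²·°F·h/BTU
L = ΔR / (R/in) = 31.3/4.84 = 6.467 in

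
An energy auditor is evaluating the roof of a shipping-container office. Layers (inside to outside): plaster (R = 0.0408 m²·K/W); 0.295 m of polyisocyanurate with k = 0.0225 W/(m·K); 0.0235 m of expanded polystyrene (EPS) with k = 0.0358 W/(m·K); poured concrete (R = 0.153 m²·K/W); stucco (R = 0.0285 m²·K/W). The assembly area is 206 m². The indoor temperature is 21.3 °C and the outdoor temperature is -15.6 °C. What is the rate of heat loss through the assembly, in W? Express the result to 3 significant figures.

0.295/0.0225 = 13.11
0.0235/0.0358 = 0.6564
R_total = 0.0408 + 13.11 + 0.6564 + 0.153 + 0.0285 = 13.99 m²·K/W
Q = A·ΔT/R = 206 × (21.3 − (-15.6)) / 13.99 = 543.4 W

543 W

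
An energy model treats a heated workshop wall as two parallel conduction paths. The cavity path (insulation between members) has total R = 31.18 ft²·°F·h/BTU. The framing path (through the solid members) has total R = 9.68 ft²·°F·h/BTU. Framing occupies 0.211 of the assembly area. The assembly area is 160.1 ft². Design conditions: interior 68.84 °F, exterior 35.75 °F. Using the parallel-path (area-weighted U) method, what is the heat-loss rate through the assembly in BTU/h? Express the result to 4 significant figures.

249.5 BTU/h

U_eff = 0.789/31.18 + 0.211/9.68 = 0.025305 + 0.021798 = 0.047102
R_eff = 1/U_eff = 21.23 ft²·°F·h/BTU
Q = 160.1 × (68.84 − 35.75) / 21.23 = 249.53 BTU/h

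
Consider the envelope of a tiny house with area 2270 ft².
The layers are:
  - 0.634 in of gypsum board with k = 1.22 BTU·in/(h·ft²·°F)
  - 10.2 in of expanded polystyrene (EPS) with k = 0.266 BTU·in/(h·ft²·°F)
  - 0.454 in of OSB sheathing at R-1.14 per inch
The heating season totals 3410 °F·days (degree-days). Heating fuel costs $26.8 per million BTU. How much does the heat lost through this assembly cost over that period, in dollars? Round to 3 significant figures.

126 dollars

0.634/1.22 = 0.5197
10.2/0.266 = 38.35
0.454 × 1.14 = 0.5176
R_total = 0.5197 + 38.35 + 0.5176 = 39.38 ft²·°F·h/BTU
E = A × HDD × 24 / R = 2270 × 3410 × 24 / 39.38 = 4717000 BTU
Cost = 4717000/10⁶ × 26.8 = $126.4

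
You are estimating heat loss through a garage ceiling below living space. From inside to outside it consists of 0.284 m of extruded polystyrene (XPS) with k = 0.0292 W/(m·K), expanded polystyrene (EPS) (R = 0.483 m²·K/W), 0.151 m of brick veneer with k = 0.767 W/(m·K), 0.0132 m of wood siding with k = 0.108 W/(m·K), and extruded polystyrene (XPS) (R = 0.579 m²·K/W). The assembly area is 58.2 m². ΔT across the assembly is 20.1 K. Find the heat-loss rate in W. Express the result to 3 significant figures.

0.284/0.0292 = 9.726
0.151/0.767 = 0.1969
0.0132/0.108 = 0.1222
R_total = 9.726 + 0.483 + 0.1969 + 0.1222 + 0.579 = 11.11 m²·K/W
Q = A·ΔT/R = 58.2 × 20.1 / 11.11 = 105.3 W

105 W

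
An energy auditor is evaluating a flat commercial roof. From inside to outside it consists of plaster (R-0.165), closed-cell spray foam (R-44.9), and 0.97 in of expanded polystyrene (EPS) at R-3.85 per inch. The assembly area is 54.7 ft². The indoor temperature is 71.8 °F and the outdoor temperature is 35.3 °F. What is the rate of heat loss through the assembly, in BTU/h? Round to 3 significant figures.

40.9 BTU/h

0.97 × 3.85 = 3.735
R_total = 0.165 + 44.9 + 3.735 = 48.8 ft²·°F·h/BTU
Q = A·ΔT/R = 54.7 × (71.8 − 35.3) / 48.8 = 40.91 BTU/h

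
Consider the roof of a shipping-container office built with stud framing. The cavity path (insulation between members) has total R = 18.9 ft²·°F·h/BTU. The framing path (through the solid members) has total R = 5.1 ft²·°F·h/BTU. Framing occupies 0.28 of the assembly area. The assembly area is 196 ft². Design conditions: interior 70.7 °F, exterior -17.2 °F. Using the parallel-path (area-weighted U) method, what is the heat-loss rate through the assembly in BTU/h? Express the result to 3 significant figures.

1600 BTU/h

U_eff = 0.72/18.9 + 0.28/5.1 = 0.0381 + 0.0549 = 0.093
R_eff = 1/U_eff = 10.75 ft²·°F·h/BTU
Q = 196 × (70.7 − (-17.2)) / 10.75 = 1602 BTU/h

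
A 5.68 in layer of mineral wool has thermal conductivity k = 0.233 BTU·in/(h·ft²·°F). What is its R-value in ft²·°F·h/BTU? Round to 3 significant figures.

R = L/k = 5.68/0.233 = 24.38 ft²·°F·h/BTU

24.4 ft²·°F·h/BTU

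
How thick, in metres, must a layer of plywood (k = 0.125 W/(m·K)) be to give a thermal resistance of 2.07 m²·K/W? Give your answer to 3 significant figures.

0.259 m

L = R·k = 2.07 × 0.125 = 0.2587 m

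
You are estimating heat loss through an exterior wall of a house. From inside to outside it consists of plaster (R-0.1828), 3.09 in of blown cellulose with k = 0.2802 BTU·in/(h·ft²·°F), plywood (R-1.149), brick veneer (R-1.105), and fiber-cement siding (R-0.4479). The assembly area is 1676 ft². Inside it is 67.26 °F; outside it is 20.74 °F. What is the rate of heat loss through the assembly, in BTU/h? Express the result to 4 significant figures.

3.09/0.2802 = 11.028
R_total = 0.1828 + 11.028 + 1.149 + 1.105 + 0.4479 = 13.913 ft²·°F·h/BTU
Q = A·ΔT/R = 1676 × (67.26 − 20.74) / 13.913 = 5604.1 BTU/h

5604 BTU/h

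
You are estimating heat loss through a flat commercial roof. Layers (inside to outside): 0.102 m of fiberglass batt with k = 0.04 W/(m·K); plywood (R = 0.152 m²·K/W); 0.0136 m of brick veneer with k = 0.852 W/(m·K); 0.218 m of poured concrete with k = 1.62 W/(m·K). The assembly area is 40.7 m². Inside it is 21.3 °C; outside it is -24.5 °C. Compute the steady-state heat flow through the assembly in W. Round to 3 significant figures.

0.102/0.04 = 2.55
0.0136/0.852 = 0.01596
0.218/1.62 = 0.1346
R_total = 2.55 + 0.152 + 0.01596 + 0.1346 = 2.853 m²·K/W
Q = A·ΔT/R = 40.7 × (21.3 − (-24.5)) / 2.853 = 653.5 W

653 W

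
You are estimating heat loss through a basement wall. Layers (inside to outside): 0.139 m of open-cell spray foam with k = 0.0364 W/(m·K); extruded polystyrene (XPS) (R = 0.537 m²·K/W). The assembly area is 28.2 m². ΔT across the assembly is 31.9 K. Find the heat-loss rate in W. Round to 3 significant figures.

207 W

0.139/0.0364 = 3.819
R_total = 3.819 + 0.537 = 4.356 m²·K/W
Q = A·ΔT/R = 28.2 × 31.9 / 4.356 = 206.5 W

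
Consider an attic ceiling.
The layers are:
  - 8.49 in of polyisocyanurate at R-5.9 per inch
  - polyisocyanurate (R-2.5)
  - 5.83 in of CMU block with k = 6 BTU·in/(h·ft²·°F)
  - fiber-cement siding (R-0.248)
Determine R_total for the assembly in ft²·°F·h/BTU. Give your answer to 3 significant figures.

8.49 × 5.9 = 50.09
5.83/6 = 0.9717
R_total = 50.09 + 2.5 + 0.9717 + 0.248 = 53.81 ft²·°F·h/BTU

53.8 ft²·°F·h/BTU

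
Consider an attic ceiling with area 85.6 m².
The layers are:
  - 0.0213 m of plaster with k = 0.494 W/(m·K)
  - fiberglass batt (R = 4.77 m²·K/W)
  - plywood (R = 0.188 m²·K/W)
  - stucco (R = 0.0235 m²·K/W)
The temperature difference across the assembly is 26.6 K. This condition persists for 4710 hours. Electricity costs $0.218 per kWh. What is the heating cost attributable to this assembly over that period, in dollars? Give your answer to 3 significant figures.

465 dollars

0.0213/0.494 = 0.04312
R_total = 0.04312 + 4.77 + 0.188 + 0.0235 = 5.025 m²·K/W
Q = 85.6 × 26.6 / 5.025 = 453.2 W
E = 453.2 W × 4710 h / 1000 = 2134 kWh
Cost = 2134 × 0.218 = $465.3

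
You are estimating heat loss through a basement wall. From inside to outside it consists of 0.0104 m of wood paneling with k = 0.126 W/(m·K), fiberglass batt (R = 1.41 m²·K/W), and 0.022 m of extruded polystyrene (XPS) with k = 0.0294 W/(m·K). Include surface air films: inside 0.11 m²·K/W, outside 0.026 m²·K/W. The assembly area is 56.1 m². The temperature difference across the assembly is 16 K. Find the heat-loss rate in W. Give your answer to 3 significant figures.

378 W

0.0104/0.126 = 0.08254
0.022/0.0294 = 0.7483
R_total = 0.11 + 0.08254 + 1.41 + 0.7483 + 0.026 = 2.377 m²·K/W
Q = A·ΔT/R = 56.1 × 16 / 2.377 = 377.6 W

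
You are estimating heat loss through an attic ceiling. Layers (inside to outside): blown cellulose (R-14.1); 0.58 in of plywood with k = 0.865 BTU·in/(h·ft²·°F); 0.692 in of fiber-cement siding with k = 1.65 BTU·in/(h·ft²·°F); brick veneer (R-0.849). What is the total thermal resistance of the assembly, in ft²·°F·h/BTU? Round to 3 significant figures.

16.0 ft²·°F·h/BTU

0.58/0.865 = 0.6705
0.692/1.65 = 0.4194
R_total = 14.1 + 0.6705 + 0.4194 + 0.849 = 16.04 ft²·°F·h/BTU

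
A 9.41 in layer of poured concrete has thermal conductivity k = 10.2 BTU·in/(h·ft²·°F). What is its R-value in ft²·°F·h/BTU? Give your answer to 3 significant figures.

0.923 ft²·°F·h/BTU

R = L/k = 9.41/10.2 = 0.9225 ft²·°F·h/BTU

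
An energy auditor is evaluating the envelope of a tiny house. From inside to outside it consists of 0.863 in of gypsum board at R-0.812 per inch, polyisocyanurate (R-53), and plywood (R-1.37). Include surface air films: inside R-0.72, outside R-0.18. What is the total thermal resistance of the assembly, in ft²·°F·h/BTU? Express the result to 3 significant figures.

0.863 × 0.812 = 0.7008
R_total = 0.72 + 0.7008 + 53 + 1.37 + 0.18 = 55.97 ft²·°F·h/BTU

56.0 ft²·°F·h/BTU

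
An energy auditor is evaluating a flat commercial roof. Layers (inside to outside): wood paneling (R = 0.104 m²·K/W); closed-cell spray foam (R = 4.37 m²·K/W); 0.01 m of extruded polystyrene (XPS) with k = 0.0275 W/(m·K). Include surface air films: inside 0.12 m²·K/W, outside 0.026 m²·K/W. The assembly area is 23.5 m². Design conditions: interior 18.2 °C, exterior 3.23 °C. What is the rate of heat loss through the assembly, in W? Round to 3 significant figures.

0.01/0.0275 = 0.3636
R_total = 0.12 + 0.104 + 4.37 + 0.3636 + 0.026 = 4.984 m²·K/W
Q = A·ΔT/R = 23.5 × (18.2 − 3.23) / 4.984 = 70.59 W

70.6 W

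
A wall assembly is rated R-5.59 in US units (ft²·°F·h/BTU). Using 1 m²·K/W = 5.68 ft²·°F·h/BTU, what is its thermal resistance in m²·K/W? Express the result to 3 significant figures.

0.984 m²·K/W

R_SI = 5.59/5.68 = 0.9842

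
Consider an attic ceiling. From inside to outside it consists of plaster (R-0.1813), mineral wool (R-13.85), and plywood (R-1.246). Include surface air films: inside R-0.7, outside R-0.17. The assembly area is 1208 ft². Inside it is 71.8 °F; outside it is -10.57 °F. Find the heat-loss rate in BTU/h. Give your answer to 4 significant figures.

6162 BTU/h

R_total = 0.7 + 0.1813 + 13.85 + 1.246 + 0.17 = 16.147 ft²·°F·h/BTU
Q = A·ΔT/R = 1208 × (71.8 − (-10.57)) / 16.147 = 6162.2 BTU/h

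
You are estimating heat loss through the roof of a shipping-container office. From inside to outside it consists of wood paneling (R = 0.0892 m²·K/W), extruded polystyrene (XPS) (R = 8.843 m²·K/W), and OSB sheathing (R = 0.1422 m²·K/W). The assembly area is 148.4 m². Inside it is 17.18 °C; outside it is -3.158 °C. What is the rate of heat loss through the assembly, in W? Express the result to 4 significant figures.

R_total = 0.0892 + 8.843 + 0.1422 = 9.0744 m²·K/W
Q = A·ΔT/R = 148.4 × (17.18 − (-3.158)) / 9.0744 = 332.6 W

332.6 W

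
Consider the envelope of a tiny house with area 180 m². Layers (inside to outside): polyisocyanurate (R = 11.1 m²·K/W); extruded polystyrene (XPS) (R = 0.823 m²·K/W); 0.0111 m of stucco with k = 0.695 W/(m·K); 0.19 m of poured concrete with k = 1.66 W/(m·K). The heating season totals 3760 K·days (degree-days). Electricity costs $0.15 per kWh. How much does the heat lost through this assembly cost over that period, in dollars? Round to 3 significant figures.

0.0111/0.695 = 0.01597
0.19/1.66 = 0.1145
R_total = 11.1 + 0.823 + 0.01597 + 0.1145 = 12.05 m²·K/W
E = A × HDD × 24 / R / 1000 = 180 × 3760 × 24 / 12.05 / 1000 = 1348 kWh
Cost = 1348 × 0.15 = $202.1

202 dollars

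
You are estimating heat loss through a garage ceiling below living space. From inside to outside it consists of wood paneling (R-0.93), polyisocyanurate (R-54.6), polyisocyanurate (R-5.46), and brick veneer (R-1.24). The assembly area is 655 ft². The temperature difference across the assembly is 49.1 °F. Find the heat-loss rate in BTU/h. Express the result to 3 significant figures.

517 BTU/h

R_total = 0.93 + 54.6 + 5.46 + 1.24 = 62.23 ft²·°F·h/BTU
Q = A·ΔT/R = 655 × 49.1 / 62.23 = 516.8 BTU/h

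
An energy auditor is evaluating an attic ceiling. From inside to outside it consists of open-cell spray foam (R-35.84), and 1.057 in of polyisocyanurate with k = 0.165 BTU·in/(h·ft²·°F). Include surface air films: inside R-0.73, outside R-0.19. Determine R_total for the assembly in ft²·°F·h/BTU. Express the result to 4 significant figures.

43.17 ft²·°F·h/BTU

1.057/0.165 = 6.4061
R_total = 0.73 + 35.84 + 6.4061 + 0.19 = 43.166 ft²·°F·h/BTU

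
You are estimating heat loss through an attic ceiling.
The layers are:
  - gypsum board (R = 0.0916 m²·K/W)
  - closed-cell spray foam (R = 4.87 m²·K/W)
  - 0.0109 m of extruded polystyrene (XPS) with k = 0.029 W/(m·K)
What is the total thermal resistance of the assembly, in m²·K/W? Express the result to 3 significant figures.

0.0109/0.029 = 0.3759
R_total = 0.0916 + 4.87 + 0.3759 = 5.337 m²·K/W

5.34 m²·K/W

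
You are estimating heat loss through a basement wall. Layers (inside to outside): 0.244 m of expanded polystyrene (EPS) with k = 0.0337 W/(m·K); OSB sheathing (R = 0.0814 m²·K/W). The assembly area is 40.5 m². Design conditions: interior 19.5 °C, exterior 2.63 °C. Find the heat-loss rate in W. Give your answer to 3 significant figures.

93.3 W

0.244/0.0337 = 7.24
R_total = 7.24 + 0.0814 = 7.322 m²·K/W
Q = A·ΔT/R = 40.5 × (19.5 − 2.63) / 7.322 = 93.32 W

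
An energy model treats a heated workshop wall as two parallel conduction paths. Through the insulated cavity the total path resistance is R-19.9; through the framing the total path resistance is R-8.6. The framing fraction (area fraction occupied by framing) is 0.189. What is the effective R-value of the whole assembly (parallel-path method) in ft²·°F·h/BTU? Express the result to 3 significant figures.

U_eff = 0.811/19.9 + 0.189/8.6 = 0.04075 + 0.02198 = 0.06273
R_eff = 1/U_eff = 15.94 ft²·°F·h/BTU

15.9 ft²·°F·h/BTU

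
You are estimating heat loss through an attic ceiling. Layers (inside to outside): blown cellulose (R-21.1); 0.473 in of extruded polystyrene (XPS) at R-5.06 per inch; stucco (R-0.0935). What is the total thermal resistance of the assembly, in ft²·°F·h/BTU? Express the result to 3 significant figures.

0.473 × 5.06 = 2.393
R_total = 21.1 + 2.393 + 0.0935 = 23.59 ft²·°F·h/BTU

23.6 ft²·°F·h/BTU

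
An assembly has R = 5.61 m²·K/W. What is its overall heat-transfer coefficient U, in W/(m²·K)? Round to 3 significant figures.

0.178 W/(m²·K)

U = 1/R = 1/5.61 = 0.1783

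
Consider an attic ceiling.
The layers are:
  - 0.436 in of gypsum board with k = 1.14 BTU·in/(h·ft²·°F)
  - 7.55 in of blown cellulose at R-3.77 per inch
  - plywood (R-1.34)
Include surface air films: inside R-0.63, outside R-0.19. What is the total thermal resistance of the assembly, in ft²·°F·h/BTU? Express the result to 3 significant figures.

0.436/1.14 = 0.3825
7.55 × 3.77 = 28.46
R_total = 0.63 + 0.3825 + 28.46 + 1.34 + 0.19 = 31.01 ft²·°F·h/BTU

31.0 ft²·°F·h/BTU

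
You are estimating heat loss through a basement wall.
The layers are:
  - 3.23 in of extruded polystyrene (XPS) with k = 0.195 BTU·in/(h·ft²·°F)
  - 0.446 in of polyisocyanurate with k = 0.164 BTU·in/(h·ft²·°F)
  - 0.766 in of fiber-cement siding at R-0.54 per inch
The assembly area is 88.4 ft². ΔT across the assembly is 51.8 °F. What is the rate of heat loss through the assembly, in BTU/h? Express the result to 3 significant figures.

3.23/0.195 = 16.56
0.446/0.164 = 2.72
0.766 × 0.54 = 0.4136
R_total = 16.56 + 2.72 + 0.4136 = 19.7 ft²·°F·h/BTU
Q = A·ΔT/R = 88.4 × 51.8 / 19.7 = 232.5 BTU/h

232 BTU/h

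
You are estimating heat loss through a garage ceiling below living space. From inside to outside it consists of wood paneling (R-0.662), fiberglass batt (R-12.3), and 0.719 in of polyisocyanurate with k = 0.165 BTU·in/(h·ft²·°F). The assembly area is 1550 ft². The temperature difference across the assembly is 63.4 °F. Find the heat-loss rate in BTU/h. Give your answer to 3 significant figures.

0.719/0.165 = 4.358
R_total = 0.662 + 12.3 + 4.358 = 17.32 ft²·°F·h/BTU
Q = A·ΔT/R = 1550 × 63.4 / 17.32 = 5674 BTU/h

5670 BTU/h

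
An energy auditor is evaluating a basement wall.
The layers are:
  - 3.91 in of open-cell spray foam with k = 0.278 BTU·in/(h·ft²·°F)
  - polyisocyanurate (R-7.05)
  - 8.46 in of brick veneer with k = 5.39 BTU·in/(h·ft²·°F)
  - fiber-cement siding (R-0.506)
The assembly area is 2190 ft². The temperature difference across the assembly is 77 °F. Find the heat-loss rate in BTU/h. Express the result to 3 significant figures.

3.91/0.278 = 14.06
8.46/5.39 = 1.57
R_total = 14.06 + 7.05 + 1.57 + 0.506 = 23.19 ft²·°F·h/BTU
Q = A·ΔT/R = 2190 × 77 / 23.19 = 7272 BTU/h

7270 BTU/h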